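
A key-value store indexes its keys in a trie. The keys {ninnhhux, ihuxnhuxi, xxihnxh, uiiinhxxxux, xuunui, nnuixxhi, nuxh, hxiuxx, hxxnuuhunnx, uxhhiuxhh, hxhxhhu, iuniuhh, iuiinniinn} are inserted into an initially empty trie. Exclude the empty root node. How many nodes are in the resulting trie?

92

Count nodes per top-level branch (shared prefixes stored once):
  'h'-branch (hxhxhhu, hxiuxx, hxxnuuhunnx): 20 nodes
  'i'-branch (ihuxnhuxi, iuiinniinn, iuniuhh): 23 nodes
  'n'-branch (ninnhhux, nnuixxhi, nuxh): 18 nodes
  'u'-branch (uiiinhxxxux, uxhhiuxhh): 19 nodes
  'x'-branch (xuunui, xxihnxh): 12 nodes
Sum: 92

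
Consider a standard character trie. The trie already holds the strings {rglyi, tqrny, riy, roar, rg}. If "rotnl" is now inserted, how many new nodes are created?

Walking "rotnl" from the root, the first 2 characters ("ro") follow existing edges; "t" is the first miss.
So 5 − 2 = 3 new nodes.

3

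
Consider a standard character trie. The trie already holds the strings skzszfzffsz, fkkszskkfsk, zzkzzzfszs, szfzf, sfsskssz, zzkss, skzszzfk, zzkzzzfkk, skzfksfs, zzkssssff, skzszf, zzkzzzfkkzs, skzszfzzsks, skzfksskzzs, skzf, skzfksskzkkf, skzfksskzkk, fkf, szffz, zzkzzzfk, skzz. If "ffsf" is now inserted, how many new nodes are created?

3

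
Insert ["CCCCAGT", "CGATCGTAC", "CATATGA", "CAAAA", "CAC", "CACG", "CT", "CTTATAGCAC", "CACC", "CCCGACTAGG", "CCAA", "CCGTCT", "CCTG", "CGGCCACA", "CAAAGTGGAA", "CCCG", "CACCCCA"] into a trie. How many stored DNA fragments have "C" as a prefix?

17

Filter for entries beginning with "C":
Matches: "CAAAA", "CAAAGTGGAA", "CAC", "CACC", "CACCCCA", "CACG", "CATATGA", "CCAA", "CCCCAGT", "CCCG", "CCCGACTAGG", "CCGTCT", "CCTG", "CGATCGTAC", "CGGCCACA", "CT", "CTTATAGCAC"
Count: 17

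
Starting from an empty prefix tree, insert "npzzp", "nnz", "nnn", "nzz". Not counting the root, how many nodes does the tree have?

10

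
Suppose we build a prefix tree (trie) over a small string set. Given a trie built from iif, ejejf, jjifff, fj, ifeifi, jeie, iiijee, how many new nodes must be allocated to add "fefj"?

3

The longest prefix of "fefj" already in the trie is "f" (length 1).
New nodes needed: |"fefj"| − 1 = 4 − 1 = 3.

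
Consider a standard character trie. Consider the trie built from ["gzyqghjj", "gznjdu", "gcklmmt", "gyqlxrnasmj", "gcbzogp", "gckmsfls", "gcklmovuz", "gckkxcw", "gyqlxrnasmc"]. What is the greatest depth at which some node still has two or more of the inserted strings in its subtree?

Equivalently: take the maximum, over all pairs, of their longest common prefix length.
e.g. "gyqlxrnasmc" and "gyqlxrnasmj" share the prefix "gyqlxrnasm" of length 10; no pair shares a longer one.
Longest shared-prefix length: 10

10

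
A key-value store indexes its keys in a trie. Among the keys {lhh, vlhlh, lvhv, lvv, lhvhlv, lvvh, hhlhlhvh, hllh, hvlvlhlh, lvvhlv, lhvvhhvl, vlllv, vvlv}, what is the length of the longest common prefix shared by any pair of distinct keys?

4

Equivalently: take the maximum, over all pairs, of their longest common prefix length.
e.g. "lvvh" and "lvvhlv" share the prefix "lvvh" of length 4; no pair shares a longer one.
Longest shared-prefix length: 4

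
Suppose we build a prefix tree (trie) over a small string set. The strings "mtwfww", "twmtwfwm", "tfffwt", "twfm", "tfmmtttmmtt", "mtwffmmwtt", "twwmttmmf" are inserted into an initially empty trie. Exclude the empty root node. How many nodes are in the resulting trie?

43

Trace insertions, counting only characters that open a new branch:
  "mtwfww" → 6 new (m, t, w, f, w, w)
  "twmtwfwm" → 8 new (t, w, m, t, w, f, w, m)
  "tfffwt" → prefix "t" already present; 5 new (f, f, f, w, t)
  "twfm" → prefix "tw" already present; 2 new (f, m)
  "tfmmtttmmtt" → prefix "tf" already present; 9 new (m, m, t, t, t, m, m, t, t)
  "mtwffmmwtt" → prefix "mtwf" already present; 6 new (f, m, m, w, t, t)
  "twwmttmmf" → prefix "tw" already present; 7 new (w, m, t, t, m, m, f)
Total nodes = 6 + 8 + 5 + 2 + 9 + 6 + 7 = 43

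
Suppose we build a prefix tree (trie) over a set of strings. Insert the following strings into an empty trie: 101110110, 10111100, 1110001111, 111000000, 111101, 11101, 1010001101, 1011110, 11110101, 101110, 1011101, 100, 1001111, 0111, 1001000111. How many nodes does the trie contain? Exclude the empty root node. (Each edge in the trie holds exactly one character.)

52

Insert word by word; a character creates a node only if that edge doesn't already exist:
  "101110110" → 9 new (1, 0, 1, 1, 1, 0, 1, 1, 0)
  "10111100" → prefix "10111" already present; 3 new (1, 0, 0)
  "1110001111" → prefix "1" already present; 9 new (1, 1, 0, 0, 0, 1, 1, 1, 1)
  "111000000" → prefix "111000" already present; 3 new (0, 0, 0)
  "111101" → prefix "111" already present; 3 new (1, 0, 1)
  "11101" → prefix "1110" already present; 1 new (1)
  "1010001101" → prefix "101" already present; 7 new (0, 0, 0, 1, 1, 0, 1)
  "1011110" → prefix "1011110" already present; 0 new (none)
  "11110101" → prefix "111101" already present; 2 new (0, 1)
  "101110" → prefix "101110" already present; 0 new (none)
  "1011101" → prefix "1011101" already present; 0 new (none)
  "100" → prefix "10" already present; 1 new (0)
  "1001111" → prefix "100" already present; 4 new (1, 1, 1, 1)
  "0111" → 4 new (0, 1, 1, 1)
  "1001000111" → prefix "1001" already present; 6 new (0, 0, 0, 1, 1, 1)
Total nodes = 9 + 3 + 9 + 3 + 3 + 1 + 7 + 0 + 2 + 0 + 0 + 1 + 4 + 4 + 6 = 52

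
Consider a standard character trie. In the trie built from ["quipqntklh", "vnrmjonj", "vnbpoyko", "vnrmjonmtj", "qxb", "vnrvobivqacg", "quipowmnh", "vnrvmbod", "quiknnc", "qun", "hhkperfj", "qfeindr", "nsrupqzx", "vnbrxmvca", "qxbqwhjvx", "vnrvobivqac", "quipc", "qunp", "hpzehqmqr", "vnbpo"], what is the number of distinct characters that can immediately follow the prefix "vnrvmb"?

Follow the path "vnrvmb" to its node, then look at its outgoing edges.
Distinct next characters after "vnrvmb": o.
That node has 1 child edge.

1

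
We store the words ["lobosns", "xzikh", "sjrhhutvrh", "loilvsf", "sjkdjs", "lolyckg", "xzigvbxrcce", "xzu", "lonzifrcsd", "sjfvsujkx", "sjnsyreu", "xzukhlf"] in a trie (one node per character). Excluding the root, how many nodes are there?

For each word, the new-node count is its length minus the longest prefix already in the trie:
  "lobosns" → 7 new (l, o, b, o, s, n, s)
  "xzikh" → 5 new (x, z, i, k, h)
  "sjrhhutvrh" → 10 new (s, j, r, h, h, u, t, v, r, h)
  "loilvsf" → prefix "lo" already present; 5 new (i, l, v, s, f)
  "sjkdjs" → prefix "sj" already present; 4 new (k, d, j, s)
  "lolyckg" → prefix "lo" already present; 5 new (l, y, c, k, g)
  "xzigvbxrcce" → prefix "xzi" already present; 8 new (g, v, b, x, r, c, c, e)
  "xzu" → prefix "xz" already present; 1 new (u)
  "lonzifrcsd" → prefix "lo" already present; 8 new (n, z, i, f, r, c, s, d)
  "sjfvsujkx" → prefix "sj" already present; 7 new (f, v, s, u, j, k, x)
  "sjnsyreu" → prefix "sj" already present; 6 new (n, s, y, r, e, u)
  "xzukhlf" → prefix "xzu" already present; 4 new (k, h, l, f)
Total nodes = 7 + 5 + 10 + 5 + 4 + 5 + 8 + 1 + 8 + 7 + 6 + 4 = 70

70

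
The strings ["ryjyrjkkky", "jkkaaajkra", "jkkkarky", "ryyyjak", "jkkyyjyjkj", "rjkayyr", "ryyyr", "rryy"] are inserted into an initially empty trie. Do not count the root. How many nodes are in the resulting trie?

47

Insert word by word; a character creates a node only if that edge doesn't already exist:
  "ryjyrjkkky" → 10 new (r, y, j, y, r, j, k, k, k, y)
  "jkkaaajkra" → 10 new (j, k, k, a, a, a, j, k, r, a)
  "jkkkarky" → prefix "jkk" already present; 5 new (k, a, r, k, y)
  "ryyyjak" → prefix "ry" already present; 5 new (y, y, j, a, k)
  "jkkyyjyjkj" → prefix "jkk" already present; 7 new (y, y, j, y, j, k, j)
  "rjkayyr" → prefix "r" already present; 6 new (j, k, a, y, y, r)
  "ryyyr" → prefix "ryyy" already present; 1 new (r)
  "rryy" → prefix "r" already present; 3 new (r, y, y)
Total nodes = 10 + 10 + 5 + 5 + 7 + 6 + 1 + 3 = 47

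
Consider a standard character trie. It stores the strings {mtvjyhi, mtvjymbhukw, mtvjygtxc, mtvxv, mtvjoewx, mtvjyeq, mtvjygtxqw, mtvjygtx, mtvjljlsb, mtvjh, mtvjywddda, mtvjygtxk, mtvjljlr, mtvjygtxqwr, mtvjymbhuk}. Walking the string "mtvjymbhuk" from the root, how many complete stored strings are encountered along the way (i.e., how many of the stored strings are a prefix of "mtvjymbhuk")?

1

Traverse "mtvjymbhuk" character by character; count nodes along the way that are marked as word ends.
Prefixes of the query that are stored words: "mtvjymbhuk"
Count: 1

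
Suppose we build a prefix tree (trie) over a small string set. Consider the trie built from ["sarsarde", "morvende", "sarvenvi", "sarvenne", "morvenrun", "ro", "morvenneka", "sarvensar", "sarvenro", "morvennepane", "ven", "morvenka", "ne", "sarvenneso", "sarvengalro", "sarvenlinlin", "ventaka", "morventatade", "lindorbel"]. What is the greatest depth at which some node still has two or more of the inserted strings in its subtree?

The deepest shared node is where two words last agree before diverging.
"morvenneka" and "morvennepane" agree on "morvenne" (8 characters) before diverging; nothing deeper is shared.
Longest shared-prefix length: 8

8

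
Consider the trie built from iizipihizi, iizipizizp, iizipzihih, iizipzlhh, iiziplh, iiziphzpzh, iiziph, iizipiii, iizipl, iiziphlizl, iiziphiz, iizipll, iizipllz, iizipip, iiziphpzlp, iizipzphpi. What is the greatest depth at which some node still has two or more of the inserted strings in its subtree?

The deepest shared node is where two words last agree before diverging.
"iizipll" and "iizipllz" agree on "iizipll" (7 characters) before diverging; nothing deeper is shared.
Longest shared-prefix length: 7

7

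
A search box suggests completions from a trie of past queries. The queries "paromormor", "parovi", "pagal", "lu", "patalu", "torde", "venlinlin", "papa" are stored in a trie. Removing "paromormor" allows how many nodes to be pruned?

After clearing the end-marker at "paromormor", prune upward until reaching a node still needed by another word.
The suffix "mormor" (6 nodes) is used only by "paromormor"; the node for "paro" still has the child "v", so pruning stops there.
Nodes removed: 6

6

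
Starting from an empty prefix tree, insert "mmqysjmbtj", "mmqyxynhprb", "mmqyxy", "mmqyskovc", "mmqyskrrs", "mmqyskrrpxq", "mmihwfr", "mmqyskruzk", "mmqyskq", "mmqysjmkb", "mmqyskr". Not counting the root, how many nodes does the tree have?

38

Trie structure (* marks end of a word):
(root)
└─ m
   └─ m
      ├─ i
      │  └─ h
      │     └─ w
      │        └─ f
      │           └─ r *
      └─ q
         └─ y
            ├─ s
            │  ├─ j
            │  │  └─ m
            │  │     ├─ b
            │  │     │  └─ t
            │  │     │     └─ j *
            │  │     └─ k
            │  │        └─ b *
            │  └─ k
            │     ├─ o
            │     │  └─ v
            │     │     └─ c *
            │     ├─ q *
            │     └─ r *
            │        ├─ r
            │        │  ├─ p
            │        │  │  └─ x
            │        │  │     └─ q *
            │        │  └─ s *
            │        └─ u
            │           └─ z
            │              └─ k *
            └─ x
               └─ y *
                  └─ n
                     └─ h
                        └─ p
                           └─ r
                              └─ b *
Counting every labelled node above: 38.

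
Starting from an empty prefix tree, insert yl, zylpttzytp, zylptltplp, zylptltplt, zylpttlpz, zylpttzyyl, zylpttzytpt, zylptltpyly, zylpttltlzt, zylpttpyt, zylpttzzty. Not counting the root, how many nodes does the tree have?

For each word, the new-node count is its length minus the longest prefix already in the trie:
  "yl" → 2 new (y, l)
  "zylpttzytp" → 10 new (z, y, l, p, t, t, z, y, t, p)
  "zylptltplp" → prefix "zylpt" already present; 5 new (l, t, p, l, p)
  "zylptltplt" → prefix "zylptltpl" already present; 1 new (t)
  "zylpttlpz" → prefix "zylptt" already present; 3 new (l, p, z)
  "zylpttzyyl" → prefix "zylpttzy" already present; 2 new (y, l)
  "zylpttzytpt" → prefix "zylpttzytp" already present; 1 new (t)
  "zylptltpyly" → prefix "zylptltp" already present; 3 new (y, l, y)
  "zylpttltlzt" → prefix "zylpttl" already present; 4 new (t, l, z, t)
  "zylpttpyt" → prefix "zylptt" already present; 3 new (p, y, t)
  "zylpttzzty" → prefix "zylpttz" already present; 3 new (z, t, y)
Total nodes = 2 + 10 + 5 + 1 + 3 + 2 + 1 + 3 + 4 + 3 + 3 = 37

37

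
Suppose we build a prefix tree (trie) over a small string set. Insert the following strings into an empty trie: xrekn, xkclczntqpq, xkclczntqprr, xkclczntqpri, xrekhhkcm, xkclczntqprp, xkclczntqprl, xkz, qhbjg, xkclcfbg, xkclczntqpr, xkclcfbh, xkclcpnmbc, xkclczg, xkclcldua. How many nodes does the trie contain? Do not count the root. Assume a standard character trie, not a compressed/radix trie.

Insert word by word; a character creates a node only if that edge doesn't already exist:
  "xrekn" → 5 new (x, r, e, k, n)
  "xkclczntqpq" → prefix "x" already present; 10 new (k, c, l, c, z, n, t, q, p, q)
  "xkclczntqprr" → prefix "xkclczntqp" already present; 2 new (r, r)
  "xkclczntqpri" → prefix "xkclczntqpr" already present; 1 new (i)
  "xrekhhkcm" → prefix "xrek" already present; 5 new (h, h, k, c, m)
  "xkclczntqprp" → prefix "xkclczntqpr" already present; 1 new (p)
  "xkclczntqprl" → prefix "xkclczntqpr" already present; 1 new (l)
  "xkz" → prefix "xk" already present; 1 new (z)
  "qhbjg" → 5 new (q, h, b, j, g)
  "xkclcfbg" → prefix "xkclc" already present; 3 new (f, b, g)
  "xkclczntqpr" → prefix "xkclczntqpr" already present; 0 new (none)
  "xkclcfbh" → prefix "xkclcfb" already present; 1 new (h)
  "xkclcpnmbc" → prefix "xkclc" already present; 5 new (p, n, m, b, c)
  "xkclczg" → prefix "xkclcz" already present; 1 new (g)
  "xkclcldua" → prefix "xkclc" already present; 4 new (l, d, u, a)
Total nodes = 5 + 10 + 2 + 1 + 5 + 1 + 1 + 1 + 5 + 3 + 0 + 1 + 5 + 1 + 4 = 45

45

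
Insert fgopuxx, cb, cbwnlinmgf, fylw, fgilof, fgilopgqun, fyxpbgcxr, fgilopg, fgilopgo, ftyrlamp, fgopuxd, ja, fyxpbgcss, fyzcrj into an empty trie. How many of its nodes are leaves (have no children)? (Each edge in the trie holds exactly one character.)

12

A leaf is a node with no children — equivalently, the end of a word that is not a proper prefix of any other stored word.
Those words: "cbwnlinmgf", "fgilof", "fgilopgo", "fgilopgqun", "fgopuxd", "fgopuxx", "ftyrlamp", "fylw", "fyxpbgcss", "fyxpbgcxr", "fyzcrj", "ja"
Leaf count: 12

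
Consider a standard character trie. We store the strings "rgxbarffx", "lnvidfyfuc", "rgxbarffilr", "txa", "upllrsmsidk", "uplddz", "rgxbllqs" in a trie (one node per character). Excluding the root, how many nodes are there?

43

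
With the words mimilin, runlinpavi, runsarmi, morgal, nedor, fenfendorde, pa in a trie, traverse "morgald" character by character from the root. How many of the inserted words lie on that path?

1

Walk "morgald" from the root; an end-of-word marker is hit whenever a stored word is a prefix of "morgald".
Prefixes of the query that are stored words: "morgal"
Count: 1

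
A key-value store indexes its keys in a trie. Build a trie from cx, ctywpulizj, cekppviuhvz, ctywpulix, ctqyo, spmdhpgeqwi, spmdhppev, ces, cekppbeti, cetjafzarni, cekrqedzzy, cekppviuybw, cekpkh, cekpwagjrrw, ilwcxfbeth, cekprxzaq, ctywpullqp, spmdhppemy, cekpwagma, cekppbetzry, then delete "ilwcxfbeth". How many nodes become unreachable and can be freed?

After clearing the end-marker at "ilwcxfbeth", prune upward until reaching a node still needed by another word.
No other word shares any prefix with "ilwcxfbeth", so all 10 of its nodes go.
Nodes removed: 10

10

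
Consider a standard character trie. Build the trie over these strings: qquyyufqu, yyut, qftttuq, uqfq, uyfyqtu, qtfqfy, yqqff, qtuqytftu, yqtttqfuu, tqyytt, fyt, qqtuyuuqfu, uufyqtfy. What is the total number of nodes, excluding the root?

76

Insert word by word; a character creates a node only if that edge doesn't already exist:
  "qquyyufqu" → 9 new (q, q, u, y, y, u, f, q, u)
  "yyut" → 4 new (y, y, u, t)
  "qftttuq" → prefix "q" already present; 6 new (f, t, t, t, u, q)
  "uqfq" → 4 new (u, q, f, q)
  "uyfyqtu" → prefix "u" already present; 6 new (y, f, y, q, t, u)
  "qtfqfy" → prefix "q" already present; 5 new (t, f, q, f, y)
  "yqqff" → prefix "y" already present; 4 new (q, q, f, f)
  "qtuqytftu" → prefix "qt" already present; 7 new (u, q, y, t, f, t, u)
  "yqtttqfuu" → prefix "yq" already present; 7 new (t, t, t, q, f, u, u)
  "tqyytt" → 6 new (t, q, y, y, t, t)
  "fyt" → 3 new (f, y, t)
  "qqtuyuuqfu" → prefix "qq" already present; 8 new (t, u, y, u, u, q, f, u)
  "uufyqtfy" → prefix "u" already present; 7 new (u, f, y, q, t, f, y)
Total nodes = 9 + 4 + 6 + 4 + 6 + 5 + 4 + 7 + 7 + 6 + 3 + 8 + 7 = 76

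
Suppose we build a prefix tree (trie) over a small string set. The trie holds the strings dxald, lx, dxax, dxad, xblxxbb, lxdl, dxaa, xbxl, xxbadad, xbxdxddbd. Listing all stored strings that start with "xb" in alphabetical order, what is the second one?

xbxdxddbd

Filter for "xb…" and sort: "xblxxbb", "xbxdxddbd", "xbxl"
The 2nd is xbxdxddbd.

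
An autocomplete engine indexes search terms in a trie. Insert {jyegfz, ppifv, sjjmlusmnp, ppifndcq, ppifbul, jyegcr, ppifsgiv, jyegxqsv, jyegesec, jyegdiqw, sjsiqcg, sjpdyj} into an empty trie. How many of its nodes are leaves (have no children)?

12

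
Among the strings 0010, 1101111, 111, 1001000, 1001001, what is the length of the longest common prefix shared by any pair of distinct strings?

6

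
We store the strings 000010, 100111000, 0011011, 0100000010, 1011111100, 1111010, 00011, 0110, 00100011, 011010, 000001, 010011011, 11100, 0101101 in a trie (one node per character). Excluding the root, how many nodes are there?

Insert word by word; a character creates a node only if that edge doesn't already exist:
  "000010" → 6 new (0, 0, 0, 0, 1, 0)
  "100111000" → 9 new (1, 0, 0, 1, 1, 1, 0, 0, 0)
  "0011011" → prefix "00" already present; 5 new (1, 1, 0, 1, 1)
  "0100000010" → prefix "0" already present; 9 new (1, 0, 0, 0, 0, 0, 0, 1, 0)
  "1011111100" → prefix "10" already present; 8 new (1, 1, 1, 1, 1, 1, 0, 0)
  "1111010" → prefix "1" already present; 6 new (1, 1, 1, 0, 1, 0)
  "00011" → prefix "000" already present; 2 new (1, 1)
  "0110" → prefix "01" already present; 2 new (1, 0)
  "00100011" → prefix "001" already present; 5 new (0, 0, 0, 1, 1)
  "011010" → prefix "0110" already present; 2 new (1, 0)
  "000001" → prefix "0000" already present; 2 new (0, 1)
  "010011011" → prefix "0100" already present; 5 new (1, 1, 0, 1, 1)
  "11100" → prefix "111" already present; 2 new (0, 0)
  "0101101" → prefix "010" already present; 4 new (1, 1, 0, 1)
Total nodes = 6 + 9 + 5 + 9 + 8 + 6 + 2 + 2 + 5 + 2 + 2 + 5 + 2 + 4 = 67

67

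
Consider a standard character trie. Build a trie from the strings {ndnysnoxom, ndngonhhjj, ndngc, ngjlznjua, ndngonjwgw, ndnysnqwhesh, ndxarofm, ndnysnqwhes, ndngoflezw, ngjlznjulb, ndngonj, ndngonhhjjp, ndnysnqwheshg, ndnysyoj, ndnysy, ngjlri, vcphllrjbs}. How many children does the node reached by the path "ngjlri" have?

0

Walk "ngjlri" from the root, arriving at one node.
No stored string extends past "ngjlri".
That node has 0 child edges.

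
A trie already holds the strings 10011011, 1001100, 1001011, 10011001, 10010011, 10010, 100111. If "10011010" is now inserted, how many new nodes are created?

1

The longest prefix of "10011010" already in the trie is "1001101" (length 7).
Each of the 1 remaining characters creates one node.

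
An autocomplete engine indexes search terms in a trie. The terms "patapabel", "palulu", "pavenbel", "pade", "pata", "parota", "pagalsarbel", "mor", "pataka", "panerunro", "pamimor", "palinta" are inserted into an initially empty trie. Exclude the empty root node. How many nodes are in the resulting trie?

55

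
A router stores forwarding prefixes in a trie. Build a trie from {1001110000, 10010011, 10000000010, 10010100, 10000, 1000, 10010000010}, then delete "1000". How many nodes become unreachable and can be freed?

0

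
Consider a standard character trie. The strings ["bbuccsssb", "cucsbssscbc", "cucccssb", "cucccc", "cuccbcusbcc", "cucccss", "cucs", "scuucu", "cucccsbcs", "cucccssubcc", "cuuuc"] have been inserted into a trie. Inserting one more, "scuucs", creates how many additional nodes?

"scuuc" is already a path in the trie; the remaining "s" must be added.
New nodes needed: |"scuucs"| − 5 = 6 − 5 = 1.

1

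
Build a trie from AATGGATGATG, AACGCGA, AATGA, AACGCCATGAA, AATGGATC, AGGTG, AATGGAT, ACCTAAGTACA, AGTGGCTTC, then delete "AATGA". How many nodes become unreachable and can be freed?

1

A node on "AATGA"'s path can go only if nothing else ends at it or branches off below it.
The suffix "A" (1 node) is used only by "AATGA"; the node for "AATG" still has the child "G", so pruning stops there.
Nodes removed: 1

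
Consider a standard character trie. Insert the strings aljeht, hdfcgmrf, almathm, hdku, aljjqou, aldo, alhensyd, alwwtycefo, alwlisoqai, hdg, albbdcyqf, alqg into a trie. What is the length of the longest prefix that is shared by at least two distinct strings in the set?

3

Equivalently: take the maximum, over all pairs, of their longest common prefix length.
"aljeht" and "aljjqou" agree on "alj" (3 characters) before diverging; nothing deeper is shared.
Longest shared-prefix length: 3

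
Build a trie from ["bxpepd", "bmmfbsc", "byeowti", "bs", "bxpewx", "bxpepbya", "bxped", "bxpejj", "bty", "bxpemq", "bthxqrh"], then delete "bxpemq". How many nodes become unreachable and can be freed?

A node on "bxpemq"'s path can go only if nothing else ends at it or branches off below it.
The suffix "mq" (2 nodes) is used only by "bxpemq"; the node for "bxpe" still has the child "p", so pruning stops there.
Nodes removed: 2

2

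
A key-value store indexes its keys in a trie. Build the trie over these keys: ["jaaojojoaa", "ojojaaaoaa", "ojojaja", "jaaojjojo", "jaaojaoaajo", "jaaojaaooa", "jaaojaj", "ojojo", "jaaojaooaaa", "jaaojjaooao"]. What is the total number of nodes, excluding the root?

Insert word by word; a character creates a node only if that edge doesn't already exist:
  "jaaojojoaa" → 10 new (j, a, a, o, j, o, j, o, a, a)
  "ojojaaaoaa" → 10 new (o, j, o, j, a, a, a, o, a, a)
  "ojojaja" → prefix "ojoja" already present; 2 new (j, a)
  "jaaojjojo" → prefix "jaaoj" already present; 4 new (j, o, j, o)
  "jaaojaoaajo" → prefix "jaaoj" already present; 6 new (a, o, a, a, j, o)
  "jaaojaaooa" → prefix "jaaoja" already present; 4 new (a, o, o, a)
  "jaaojaj" → prefix "jaaoja" already present; 1 new (j)
  "ojojo" → prefix "ojoj" already present; 1 new (o)
  "jaaojaooaaa" → prefix "jaaojao" already present; 4 new (o, a, a, a)
  "jaaojjaooao" → prefix "jaaojj" already present; 5 new (a, o, o, a, o)
Total nodes = 10 + 10 + 2 + 4 + 6 + 4 + 1 + 1 + 4 + 5 = 47

47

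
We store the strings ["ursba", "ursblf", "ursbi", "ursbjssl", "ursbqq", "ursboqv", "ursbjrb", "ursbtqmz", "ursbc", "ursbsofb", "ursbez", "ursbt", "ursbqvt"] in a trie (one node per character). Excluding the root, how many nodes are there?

32

Trace insertions, counting only characters that open a new branch:
  "ursba" → 5 new (u, r, s, b, a)
  "ursblf" → prefix "ursb" already present; 2 new (l, f)
  "ursbi" → prefix "ursb" already present; 1 new (i)
  "ursbjssl" → prefix "ursb" already present; 4 new (j, s, s, l)
  "ursbqq" → prefix "ursb" already present; 2 new (q, q)
  "ursboqv" → prefix "ursb" already present; 3 new (o, q, v)
  "ursbjrb" → prefix "ursbj" already present; 2 new (r, b)
  "ursbtqmz" → prefix "ursb" already present; 4 new (t, q, m, z)
  "ursbc" → prefix "ursb" already present; 1 new (c)
  "ursbsofb" → prefix "ursb" already present; 4 new (s, o, f, b)
  "ursbez" → prefix "ursb" already present; 2 new (e, z)
  "ursbt" → prefix "ursbt" already present; 0 new (none)
  "ursbqvt" → prefix "ursbq" already present; 2 new (v, t)
Total nodes = 5 + 2 + 1 + 4 + 2 + 3 + 2 + 4 + 1 + 4 + 2 + 0 + 2 = 32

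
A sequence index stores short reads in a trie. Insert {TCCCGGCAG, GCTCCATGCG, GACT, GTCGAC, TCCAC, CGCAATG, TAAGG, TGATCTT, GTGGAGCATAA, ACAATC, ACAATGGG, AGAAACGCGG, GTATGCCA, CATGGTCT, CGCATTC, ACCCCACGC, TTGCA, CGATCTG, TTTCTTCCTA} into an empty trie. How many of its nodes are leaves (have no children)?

19

A leaf is a node with no children — equivalently, the end of a word that is not a proper prefix of any other stored word.
Those words: "ACAATC", "ACAATGGG", "ACCCCACGC", "AGAAACGCGG", "CATGGTCT", "CGATCTG", "CGCAATG", "CGCATTC", "GACT", "GCTCCATGCG", "GTATGCCA", "GTCGAC", "GTGGAGCATAA", "TAAGG", "TCCAC", "TCCCGGCAG", "TGATCTT", "TTGCA", "TTTCTTCCTA"
Leaf count: 19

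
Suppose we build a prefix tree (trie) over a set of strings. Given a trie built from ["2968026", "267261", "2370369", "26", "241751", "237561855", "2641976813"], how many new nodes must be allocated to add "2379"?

1

Walking "2379" from the root, the first 3 characters ("237") follow existing edges; "9" is the first miss.
New nodes needed: |"2379"| − 3 = 4 − 3 = 1.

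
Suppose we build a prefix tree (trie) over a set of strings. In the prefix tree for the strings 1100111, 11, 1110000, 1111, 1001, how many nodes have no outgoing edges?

Leaves are exactly the stored words that no other stored word extends.
Those words: "1001", "1100111", "1110000", "1111"
Leaf count: 4

4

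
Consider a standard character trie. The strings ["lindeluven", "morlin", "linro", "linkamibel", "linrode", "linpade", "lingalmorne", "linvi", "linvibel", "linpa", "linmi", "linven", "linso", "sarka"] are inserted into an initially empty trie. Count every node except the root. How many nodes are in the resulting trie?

For each word, the new-node count is its length minus the longest prefix already in the trie:
  "lindeluven" → 10 new (l, i, n, d, e, l, u, v, e, n)
  "morlin" → 6 new (m, o, r, l, i, n)
  "linro" → prefix "lin" already present; 2 new (r, o)
  "linkamibel" → prefix "lin" already present; 7 new (k, a, m, i, b, e, l)
  "linrode" → prefix "linro" already present; 2 new (d, e)
  "linpade" → prefix "lin" already present; 4 new (p, a, d, e)
  "lingalmorne" → prefix "lin" already present; 8 new (g, a, l, m, o, r, n, e)
  "linvi" → prefix "lin" already present; 2 new (v, i)
  "linvibel" → prefix "linvi" already present; 3 new (b, e, l)
  "linpa" → prefix "linpa" already present; 0 new (none)
  "linmi" → prefix "lin" already present; 2 new (m, i)
  "linven" → prefix "linv" already present; 2 new (e, n)
  "linso" → prefix "lin" already present; 2 new (s, o)
  "sarka" → 5 new (s, a, r, k, a)
Total nodes = 10 + 6 + 2 + 7 + 2 + 4 + 8 + 2 + 3 + 0 + 2 + 2 + 2 + 5 = 55

55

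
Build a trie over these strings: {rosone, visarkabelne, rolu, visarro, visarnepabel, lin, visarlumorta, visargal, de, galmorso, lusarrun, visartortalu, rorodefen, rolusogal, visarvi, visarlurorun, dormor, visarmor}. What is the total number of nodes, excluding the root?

Insert word by word; a character creates a node only if that edge doesn't already exist:
  "rosone" → 6 new (r, o, s, o, n, e)
  "visarkabelne" → 12 new (v, i, s, a, r, k, a, b, e, l, n, e)
  "rolu" → prefix "ro" already present; 2 new (l, u)
  "visarro" → prefix "visar" already present; 2 new (r, o)
  "visarnepabel" → prefix "visar" already present; 7 new (n, e, p, a, b, e, l)
  "lin" → 3 new (l, i, n)
  "visarlumorta" → prefix "visar" already present; 7 new (l, u, m, o, r, t, a)
  "visargal" → prefix "visar" already present; 3 new (g, a, l)
  "de" → 2 new (d, e)
  "galmorso" → 8 new (g, a, l, m, o, r, s, o)
  "lusarrun" → prefix "l" already present; 7 new (u, s, a, r, r, u, n)
  "visartortalu" → prefix "visar" already present; 7 new (t, o, r, t, a, l, u)
  "rorodefen" → prefix "ro" already present; 7 new (r, o, d, e, f, e, n)
  "rolusogal" → prefix "rolu" already present; 5 new (s, o, g, a, l)
  "visarvi" → prefix "visar" already present; 2 new (v, i)
  "visarlurorun" → prefix "visarlu" already present; 5 new (r, o, r, u, n)
  "dormor" → prefix "d" already present; 5 new (o, r, m, o, r)
  "visarmor" → prefix "visar" already present; 3 new (m, o, r)
Total nodes = 6 + 12 + 2 + 2 + 7 + 3 + 7 + 3 + 2 + 8 + 7 + 7 + 7 + 5 + 2 + 5 + 5 + 3 = 93

93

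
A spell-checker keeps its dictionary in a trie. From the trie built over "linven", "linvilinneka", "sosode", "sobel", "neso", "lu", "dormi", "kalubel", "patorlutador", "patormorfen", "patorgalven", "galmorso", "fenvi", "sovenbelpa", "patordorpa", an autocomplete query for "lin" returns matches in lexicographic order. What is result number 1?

Words with prefix "lin", in lexicographic order: "linven", "linvilinneka"
The 1st is linven.

linven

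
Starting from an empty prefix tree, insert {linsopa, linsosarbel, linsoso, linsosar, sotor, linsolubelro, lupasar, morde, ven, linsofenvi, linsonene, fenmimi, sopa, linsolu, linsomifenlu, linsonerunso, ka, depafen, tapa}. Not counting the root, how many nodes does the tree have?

Trace insertions, counting only characters that open a new branch:
  "linsopa" → 7 new (l, i, n, s, o, p, a)
  "linsosarbel" → prefix "linso" already present; 6 new (s, a, r, b, e, l)
  "linsoso" → prefix "linsos" already present; 1 new (o)
  "linsosar" → prefix "linsosar" already present; 0 new (none)
  "sotor" → 5 new (s, o, t, o, r)
  "linsolubelro" → prefix "linso" already present; 7 new (l, u, b, e, l, r, o)
  "lupasar" → prefix "l" already present; 6 new (u, p, a, s, a, r)
  "morde" → 5 new (m, o, r, d, e)
  "ven" → 3 new (v, e, n)
  "linsofenvi" → prefix "linso" already present; 5 new (f, e, n, v, i)
  "linsonene" → prefix "linso" already present; 4 new (n, e, n, e)
  "fenmimi" → 7 new (f, e, n, m, i, m, i)
  "sopa" → prefix "so" already present; 2 new (p, a)
  "linsolu" → prefix "linsolu" already present; 0 new (none)
  "linsomifenlu" → prefix "linso" already present; 7 new (m, i, f, e, n, l, u)
  "linsonerunso" → prefix "linsone" already present; 5 new (r, u, n, s, o)
  "ka" → 2 new (k, a)
  "depafen" → 7 new (d, e, p, a, f, e, n)
  "tapa" → 4 new (t, a, p, a)
Total nodes = 7 + 6 + 1 + 0 + 5 + 7 + 6 + 5 + 3 + 5 + 4 + 7 + 2 + 0 + 7 + 5 + 2 + 7 + 4 = 83

83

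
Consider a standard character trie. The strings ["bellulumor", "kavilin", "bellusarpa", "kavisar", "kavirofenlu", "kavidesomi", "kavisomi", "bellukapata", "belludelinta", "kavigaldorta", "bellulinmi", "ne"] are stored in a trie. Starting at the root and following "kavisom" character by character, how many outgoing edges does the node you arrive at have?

1

The children of the "kavisom" node are the distinct next characters among strings starting with "kavisom".
Distinct next characters after "kavisom": i.
That node has 1 child edge.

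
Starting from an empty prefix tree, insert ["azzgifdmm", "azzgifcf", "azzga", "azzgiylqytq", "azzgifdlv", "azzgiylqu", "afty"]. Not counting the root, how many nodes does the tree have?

For each word, the new-node count is its length minus the longest prefix already in the trie:
  "azzgifdmm" → 9 new (a, z, z, g, i, f, d, m, m)
  "azzgifcf" → prefix "azzgif" already present; 2 new (c, f)
  "azzga" → prefix "azzg" already present; 1 new (a)
  "azzgiylqytq" → prefix "azzgi" already present; 6 new (y, l, q, y, t, q)
  "azzgifdlv" → prefix "azzgifd" already present; 2 new (l, v)
  "azzgiylqu" → prefix "azzgiylq" already present; 1 new (u)
  "afty" → prefix "a" already present; 3 new (f, t, y)
Total nodes = 9 + 2 + 1 + 6 + 2 + 1 + 3 = 24

24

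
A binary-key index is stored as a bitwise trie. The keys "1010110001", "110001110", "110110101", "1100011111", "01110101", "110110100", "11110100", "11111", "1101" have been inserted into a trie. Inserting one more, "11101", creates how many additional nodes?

"111" is already a path in the trie; the remaining "01" must be added.
Each of the 2 remaining characters creates one node.

2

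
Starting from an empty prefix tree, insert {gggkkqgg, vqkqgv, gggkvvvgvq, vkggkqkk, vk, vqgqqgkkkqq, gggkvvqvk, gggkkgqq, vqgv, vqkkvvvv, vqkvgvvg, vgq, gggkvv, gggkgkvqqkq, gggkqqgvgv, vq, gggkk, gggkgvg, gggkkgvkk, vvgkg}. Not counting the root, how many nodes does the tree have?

Insert word by word; a character creates a node only if that edge doesn't already exist:
  "gggkkqgg" → 8 new (g, g, g, k, k, q, g, g)
  "vqkqgv" → 6 new (v, q, k, q, g, v)
  "gggkvvvgvq" → prefix "gggk" already present; 6 new (v, v, v, g, v, q)
  "vkggkqkk" → prefix "v" already present; 7 new (k, g, g, k, q, k, k)
  "vk" → prefix "vk" already present; 0 new (none)
  "vqgqqgkkkqq" → prefix "vq" already present; 9 new (g, q, q, g, k, k, k, q, q)
  "gggkvvqvk" → prefix "gggkvv" already present; 3 new (q, v, k)
  "gggkkgqq" → prefix "gggkk" already present; 3 new (g, q, q)
  "vqgv" → prefix "vqg" already present; 1 new (v)
  "vqkkvvvv" → prefix "vqk" already present; 5 new (k, v, v, v, v)
  "vqkvgvvg" → prefix "vqk" already present; 5 new (v, g, v, v, g)
  "vgq" → prefix "v" already present; 2 new (g, q)
  "gggkvv" → prefix "gggkvv" already present; 0 new (none)
  "gggkgkvqqkq" → prefix "gggk" already present; 7 new (g, k, v, q, q, k, q)
  "gggkqqgvgv" → prefix "gggk" already present; 6 new (q, q, g, v, g, v)
  "vq" → prefix "vq" already present; 0 new (none)
  "gggkk" → prefix "gggkk" already present; 0 new (none)
  "gggkgvg" → prefix "gggkg" already present; 2 new (v, g)
  "gggkkgvkk" → prefix "gggkkg" already present; 3 new (v, k, k)
  "vvgkg" → prefix "v" already present; 4 new (v, g, k, g)
Total nodes = 8 + 6 + 6 + 7 + 0 + 9 + 3 + 3 + 1 + 5 + 5 + 2 + 0 + 7 + 6 + 0 + 0 + 2 + 3 + 4 = 77

77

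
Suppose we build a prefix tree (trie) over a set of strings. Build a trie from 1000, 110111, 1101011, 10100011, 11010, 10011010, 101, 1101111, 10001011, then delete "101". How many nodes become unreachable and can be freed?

0

After clearing the end-marker at "101", prune upward until reaching a node still needed by another word.
Every node on "101" is still needed (e.g. by "10100011"), so nothing is freed.
Nodes removed: 0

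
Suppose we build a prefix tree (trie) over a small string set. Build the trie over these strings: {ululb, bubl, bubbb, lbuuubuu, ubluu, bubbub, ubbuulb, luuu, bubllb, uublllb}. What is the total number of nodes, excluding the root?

For each word, the new-node count is its length minus the longest prefix already in the trie:
  "ululb" → 5 new (u, l, u, l, b)
  "bubl" → 4 new (b, u, b, l)
  "bubbb" → prefix "bub" already present; 2 new (b, b)
  "lbuuubuu" → 8 new (l, b, u, u, u, b, u, u)
  "ubluu" → prefix "u" already present; 4 new (b, l, u, u)
  "bubbub" → prefix "bubb" already present; 2 new (u, b)
  "ubbuulb" → prefix "ub" already present; 5 new (b, u, u, l, b)
  "luuu" → prefix "l" already present; 3 new (u, u, u)
  "bubllb" → prefix "bubl" already present; 2 new (l, b)
  "uublllb" → prefix "u" already present; 6 new (u, b, l, l, l, b)
Total nodes = 5 + 4 + 2 + 8 + 4 + 2 + 5 + 3 + 2 + 6 = 41

41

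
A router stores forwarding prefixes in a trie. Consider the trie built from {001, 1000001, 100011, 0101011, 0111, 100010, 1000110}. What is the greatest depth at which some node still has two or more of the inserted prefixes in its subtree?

Look for the deepest trie node that still has at least two words in its subtree.
"100011" and "1000110" agree on "100011" (6 characters) before diverging; nothing deeper is shared.
Longest shared-prefix length: 6

6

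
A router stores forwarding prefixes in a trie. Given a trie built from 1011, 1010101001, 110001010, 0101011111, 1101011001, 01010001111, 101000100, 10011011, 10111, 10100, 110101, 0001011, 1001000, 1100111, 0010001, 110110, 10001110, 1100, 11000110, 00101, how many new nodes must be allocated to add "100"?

0

"100" is already a full path in the trie; only an end-marker is added.
No new nodes are needed: 0.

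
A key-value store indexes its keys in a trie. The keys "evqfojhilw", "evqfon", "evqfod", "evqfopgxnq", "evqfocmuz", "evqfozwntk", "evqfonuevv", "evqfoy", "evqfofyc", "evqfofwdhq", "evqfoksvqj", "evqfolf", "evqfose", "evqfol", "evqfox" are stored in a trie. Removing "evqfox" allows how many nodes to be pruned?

1

A node on "evqfox"'s path can go only if nothing else ends at it or branches off below it.
The suffix "x" (1 node) is used only by "evqfox"; the node for "evqfo" still has the child "j", so pruning stops there.
Nodes removed: 1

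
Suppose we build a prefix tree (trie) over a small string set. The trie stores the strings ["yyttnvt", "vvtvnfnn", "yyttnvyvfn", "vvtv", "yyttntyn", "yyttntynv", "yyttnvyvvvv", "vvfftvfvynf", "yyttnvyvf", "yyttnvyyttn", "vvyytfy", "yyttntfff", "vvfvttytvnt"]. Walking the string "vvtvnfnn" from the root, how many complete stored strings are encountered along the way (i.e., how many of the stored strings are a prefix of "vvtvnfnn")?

Check each prefix of "vvtvnfnn" against the stored set — each match is an end-marker on the path.
Prefixes of the query that are stored words: "vvtv", "vvtvnfnn"
Count: 2

2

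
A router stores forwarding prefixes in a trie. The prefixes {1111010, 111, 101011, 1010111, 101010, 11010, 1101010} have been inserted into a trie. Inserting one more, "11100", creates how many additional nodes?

The longest prefix of "11100" already in the trie is "111" (length 3).
Each of the 2 remaining characters creates one node.

2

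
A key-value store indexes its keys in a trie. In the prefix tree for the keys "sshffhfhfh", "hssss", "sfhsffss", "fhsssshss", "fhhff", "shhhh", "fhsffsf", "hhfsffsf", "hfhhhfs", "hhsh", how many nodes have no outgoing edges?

Leaves are exactly the stored words that no other stored word extends.
Those words: "fhhff", "fhsffsf", "fhsssshss", "hfhhhfs", "hhfsffsf", "hhsh", "hssss", "sfhsffss", "shhhh", "sshffhfhfh"
Leaf count: 10

10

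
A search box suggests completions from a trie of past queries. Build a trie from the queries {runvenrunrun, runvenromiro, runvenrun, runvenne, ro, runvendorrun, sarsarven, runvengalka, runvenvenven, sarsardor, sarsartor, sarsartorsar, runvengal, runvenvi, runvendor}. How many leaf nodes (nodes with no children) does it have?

11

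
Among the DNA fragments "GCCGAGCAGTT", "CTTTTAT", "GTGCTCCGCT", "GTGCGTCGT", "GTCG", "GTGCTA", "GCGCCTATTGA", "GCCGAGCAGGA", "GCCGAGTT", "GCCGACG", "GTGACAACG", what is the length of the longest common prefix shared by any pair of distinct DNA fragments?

9

Look for the deepest trie node that still has at least two words in its subtree.
e.g. "GCCGAGCAGGA" and "GCCGAGCAGTT" share the prefix "GCCGAGCAG" of length 9; no pair shares a longer one.
Longest shared-prefix length: 9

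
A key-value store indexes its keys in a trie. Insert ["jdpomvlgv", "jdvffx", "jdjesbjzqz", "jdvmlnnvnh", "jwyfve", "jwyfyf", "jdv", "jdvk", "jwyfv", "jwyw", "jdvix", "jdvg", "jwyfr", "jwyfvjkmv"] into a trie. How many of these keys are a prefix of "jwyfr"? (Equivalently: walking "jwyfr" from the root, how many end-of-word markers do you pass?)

1

Check each prefix of "jwyfr" against the stored set — each match is an end-marker on the path.
Prefixes of the query that are stored words: "jwyfr"
Count: 1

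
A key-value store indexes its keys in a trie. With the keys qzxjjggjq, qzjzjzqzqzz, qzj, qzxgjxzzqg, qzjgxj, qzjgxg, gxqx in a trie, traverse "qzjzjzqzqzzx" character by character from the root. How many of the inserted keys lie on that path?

2

Walk "qzjzjzqzqzzx" from the root; an end-of-word marker is hit whenever a stored word is a prefix of "qzjzjzqzqzzx".
Prefixes of the query that are stored words: "qzj", "qzjzjzqzqzz"
Count: 2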